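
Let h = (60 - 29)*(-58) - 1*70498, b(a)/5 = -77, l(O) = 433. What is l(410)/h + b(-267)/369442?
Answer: -93901173/13354589416 ≈ -0.0070314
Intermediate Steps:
b(a) = -385 (b(a) = 5*(-77) = -385)
h = -72296 (h = 31*(-58) - 70498 = -1798 - 70498 = -72296)
l(410)/h + b(-267)/369442 = 433/(-72296) - 385/369442 = 433*(-1/72296) - 385*1/369442 = -433/72296 - 385/369442 = -93901173/13354589416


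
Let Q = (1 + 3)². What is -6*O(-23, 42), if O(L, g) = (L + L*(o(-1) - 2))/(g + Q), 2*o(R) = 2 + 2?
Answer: 69/29 ≈ 2.3793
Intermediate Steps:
Q = 16 (Q = 4² = 16)
o(R) = 2 (o(R) = (2 + 2)/2 = (½)*4 = 2)
O(L, g) = L/(16 + g) (O(L, g) = (L + L*(2 - 2))/(g + 16) = (L + L*0)/(16 + g) = (L + 0)/(16 + g) = L/(16 + g))
-6*O(-23, 42) = -(-138)/(16 + 42) = -(-138)/58 = -6*(-23/58) = 69/29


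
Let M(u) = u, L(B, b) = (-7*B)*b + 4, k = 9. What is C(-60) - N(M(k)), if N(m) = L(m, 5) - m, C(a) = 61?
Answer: 381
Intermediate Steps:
L(B, b) = 4 - 7*B*b (L(B, b) = -7*B*b + 4 = 4 - 7*B*b)
N(m) = 4 - 36*m (N(m) = (4 - 7*m*5) - m = (4 - 35*m) - m = 4 - 36*m)
C(-60) - N(M(k)) = 61 - (4 - 36*9) = 61 - (4 - 324) = 61 - 1*(-320) = 61 + 320 = 381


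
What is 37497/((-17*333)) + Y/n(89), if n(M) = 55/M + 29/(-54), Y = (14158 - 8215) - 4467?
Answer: 13380866761/734043 ≈ 18229.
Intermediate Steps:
Y = 1476 (Y = 5943 - 4467 = 1476)
n(M) = -29/54 + 55/M (n(M) = 55/M + 29*(-1/54) = 55/M - 29/54 = -29/54 + 55/M)
37497/((-17*333)) + Y/n(89) = 37497/((-17*333)) + 1476/(-29/54 + 55/89) = 37497/(-5661) + 1476/(-29/54 + 55*(1/89)) = 37497*(-1/5661) + 1476/(-29/54 + 55/89) = -12499/1887 + 1476/(389/4806) = -12499/1887 + 1476*(4806/389) = -12499/1887 + 7093656/389 = 13380866761/734043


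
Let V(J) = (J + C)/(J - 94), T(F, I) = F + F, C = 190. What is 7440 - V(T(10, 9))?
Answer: 275385/37 ≈ 7442.8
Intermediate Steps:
T(F, I) = 2*F
V(J) = (190 + J)/(-94 + J) (V(J) = (J + 190)/(J - 94) = (190 + J)/(-94 + J))
7440 - V(T(10, 9)) = 7440 - (190 + 2*10)/(-94 + 2*10) = 7440 - (190 + 20)/(-94 + 20) = 7440 - 210/(-74) = 7440 - (-1)*210/74 = 7440 - 1*(-105/37) = 7440 + 105/37 = 275385/37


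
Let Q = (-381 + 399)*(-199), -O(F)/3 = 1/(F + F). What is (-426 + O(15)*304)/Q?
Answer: 1141/8955 ≈ 0.12741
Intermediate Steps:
O(F) = -3/(2*F) (O(F) = -3/(F + F) = -3*1/(2*F) = -3/(2*F))
Q = -3582 (Q = 18*(-199) = -3582)
(-426 + O(15)*304)/Q = (-426 - 3/2/15*304)/(-3582) = (-426 - 3/2*1/15*304)*(-1/3582) = (-426 - ⅒*304)*(-1/3582) = (-426 - 152/5)*(-1/3582) = -2282/5*(-1/3582) = 1141/8955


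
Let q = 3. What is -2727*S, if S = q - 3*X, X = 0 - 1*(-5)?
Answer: 32724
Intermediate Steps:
X = 5 (X = 0 + 5 = 5)
S = -12 (S = 3 - 3*5 = 3 - 15 = -12)
-2727*S = -2727*(-12) = 32724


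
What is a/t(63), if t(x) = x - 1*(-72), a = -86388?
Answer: -28796/45 ≈ -639.91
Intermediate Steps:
t(x) = 72 + x (t(x) = x + 72 = 72 + x)
a/t(63) = -86388/(72 + 63) = -86388/135 = -86388*1/135 = -28796/45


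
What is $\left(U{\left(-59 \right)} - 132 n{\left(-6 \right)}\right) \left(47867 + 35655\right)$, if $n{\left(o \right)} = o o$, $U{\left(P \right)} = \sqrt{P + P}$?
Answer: $-396896544 + 83522 i \sqrt{118} \approx -3.969 \cdot 10^{8} + 9.0728 \cdot 10^{5} i$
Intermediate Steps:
$U{\left(P \right)} = \sqrt{2} \sqrt{P}$ ($U{\left(P \right)} = \sqrt{2 P} = \sqrt{2} \sqrt{P}$)
$n{\left(o \right)} = o^{2}$
$\left(U{\left(-59 \right)} - 132 n{\left(-6 \right)}\right) \left(47867 + 35655\right) = \left(\sqrt{2} \sqrt{-59} - 132 \left(-6\right)^{2}\right) \left(47867 + 35655\right) = \left(\sqrt{2} i \sqrt{59} - 4752\right) 83522 = \left(i \sqrt{118} - 4752\right) 83522 = \left(-4752 + i \sqrt{118}\right) 83522 = -396896544 + 83522 i \sqrt{118}$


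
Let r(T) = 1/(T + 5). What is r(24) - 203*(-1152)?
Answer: 6781825/29 ≈ 2.3386e+5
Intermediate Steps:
r(T) = 1/(5 + T)
r(24) - 203*(-1152) = 1/(5 + 24) - 203*(-1152) = 1/29 + 233856 = 6781825/29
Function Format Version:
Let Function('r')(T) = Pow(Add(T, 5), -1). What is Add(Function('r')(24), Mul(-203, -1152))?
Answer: Rational(6781825, 29) ≈ 2.3386e+5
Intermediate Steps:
Function('r')(T) = Pow(Add(5, T), -1)
Add(Function('r')(24), Mul(-203, -1152)) = Add(Pow(Add(5, 24), -1), Mul(-203, -1152)) = Add(Pow(29, -1), 233856) = Add(Rational(1, 29), 233856) = Rational(6781825, 29)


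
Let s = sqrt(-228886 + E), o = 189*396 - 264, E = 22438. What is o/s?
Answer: -565*I*sqrt(12903)/391 ≈ -164.14*I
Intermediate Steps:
o = 74580 (o = 74844 - 264 = 74580)
s = 4*I*sqrt(12903) (s = sqrt(-228886 + 22438) = sqrt(-206448) = 4*I*sqrt(12903) ≈ 454.37*I)
o/s = 74580/((4*I*sqrt(12903))) = 74580*(-I*sqrt(12903)/51612) = -565*I*sqrt(12903)/391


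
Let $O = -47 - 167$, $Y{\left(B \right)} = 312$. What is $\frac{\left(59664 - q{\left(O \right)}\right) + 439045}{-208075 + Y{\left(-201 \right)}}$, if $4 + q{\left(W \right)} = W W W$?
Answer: $- \frac{10299057}{207763} \approx -49.571$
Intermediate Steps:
$O = -214$
$q{\left(W \right)} = -4 + W^{3}$ ($q{\left(W \right)} = -4 + W W W = -4 + W^{2} W = -4 + W^{3}$)
$\frac{\left(59664 - q{\left(O \right)}\right) + 439045}{-208075 + Y{\left(-201 \right)}} = \frac{\left(59664 - \left(-4 + \left(-214\right)^{3}\right)\right) + 439045}{-208075 + 312} = \frac{\left(59664 - \left(-4 - 9800344\right)\right) + 439045}{-207763} = \left(\left(59664 - -9800348\right) + 439045\right) \left(- \frac{1}{207763}\right) = \left(\left(59664 + 9800348\right) + 439045\right) \left(- \frac{1}{207763}\right) = \left(9860012 + 439045\right) \left(- \frac{1}{207763}\right) = 10299057 \left(- \frac{1}{207763}\right) = - \frac{10299057}{207763}$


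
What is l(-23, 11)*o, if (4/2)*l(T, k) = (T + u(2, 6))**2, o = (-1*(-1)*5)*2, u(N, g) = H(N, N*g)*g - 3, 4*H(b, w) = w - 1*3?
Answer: 3125/4 ≈ 781.25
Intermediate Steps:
H(b, w) = -3/4 + w/4 (H(b, w) = (w - 1*3)/4 = (w - 3)/4 = (-3 + w)/4 = -3/4 + w/4)
u(N, g) = -3 + g*(-3/4 + N*g/4) (u(N, g) = (-3/4 + (N*g)/4)*g - 3 = (-3/4 + N*g/4)*g - 3 = g*(-3/4 + N*g/4) - 3 = -3 + g*(-3/4 + N*g/4))
o = 10 (o = (1*5)*2 = 5*2 = 10)
l(T, k) = (21/2 + T)**2/2 (l(T, k) = (T + (-3 + (1/4)*6*(-3 + 2*6)))**2/2 = (T + (-3 + (1/4)*6*(-3 + 12)))**2/2 = (T + (-3 + (1/4)*6*9))**2/2 = (T + (-3 + 27/2))**2/2 = (T + 21/2)**2/2 = (21/2 + T)**2/2)
l(-23, 11)*o = ((21 + 2*(-23))**2/8)*10 = ((21 - 46)**2/8)*10 = ((1/8)*(-25)**2)*10 = ((1/8)*625)*10 = (625/8)*10 = 3125/4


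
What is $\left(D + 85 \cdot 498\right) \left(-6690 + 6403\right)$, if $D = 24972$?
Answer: $-19315674$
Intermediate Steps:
$\left(D + 85 \cdot 498\right) \left(-6690 + 6403\right) = \left(24972 + 85 \cdot 498\right) \left(-6690 + 6403\right) = \left(24972 + 42330\right) \left(-287\right) = 67302 \left(-287\right) = -19315674$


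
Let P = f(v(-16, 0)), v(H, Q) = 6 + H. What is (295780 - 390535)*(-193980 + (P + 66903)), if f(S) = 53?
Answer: 12036159120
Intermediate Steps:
P = 53
(295780 - 390535)*(-193980 + (P + 66903)) = (295780 - 390535)*(-193980 + (53 + 66903)) = -94755*(-193980 + 66956) = -94755*(-127024) = 12036159120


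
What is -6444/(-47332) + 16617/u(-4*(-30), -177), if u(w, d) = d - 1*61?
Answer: -196245543/2816254 ≈ -69.683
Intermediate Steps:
u(w, d) = -61 + d (u(w, d) = d - 61 = -61 + d)
-6444/(-47332) + 16617/u(-4*(-30), -177) = -6444/(-47332) + 16617/(-61 - 177) = -6444*(-1/47332) + 16617/(-238) = 1611/11833 + 16617*(-1/238) = 1611/11833 - 16617/238 = -196245543/2816254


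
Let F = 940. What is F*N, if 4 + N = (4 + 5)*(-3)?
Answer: -29140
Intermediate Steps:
N = -31 (N = -4 + (4 + 5)*(-3) = -4 + 9*(-3) = -4 - 27 = -31)
F*N = 940*(-31) = -29140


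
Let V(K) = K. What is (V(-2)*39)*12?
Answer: -936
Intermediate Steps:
(V(-2)*39)*12 = -2*39*12 = -78*12 = -936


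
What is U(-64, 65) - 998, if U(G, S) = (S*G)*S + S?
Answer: -271333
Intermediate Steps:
U(G, S) = S + G*S² (U(G, S) = (G*S)*S + S = G*S² + S = S + G*S²)
U(-64, 65) - 998 = 65*(1 - 64*65) - 998 = 65*(1 - 4160) - 998 = 65*(-4159) - 998 = -270335 - 998 = -271333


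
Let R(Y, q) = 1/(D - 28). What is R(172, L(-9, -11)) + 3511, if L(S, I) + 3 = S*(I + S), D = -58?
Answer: 301945/86 ≈ 3511.0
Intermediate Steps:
L(S, I) = -3 + S*(I + S)
R(Y, q) = -1/86 (R(Y, q) = 1/(-58 - 28) = 1/(-86) = -1/86)
R(172, L(-9, -11)) + 3511 = -1/86 + 3511 = 301945/86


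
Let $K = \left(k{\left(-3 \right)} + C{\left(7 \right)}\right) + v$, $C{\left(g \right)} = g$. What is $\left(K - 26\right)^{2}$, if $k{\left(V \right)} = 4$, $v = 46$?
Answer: $961$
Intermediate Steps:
$K = 57$ ($K = \left(4 + 7\right) + 46 = 11 + 46 = 57$)
$\left(K - 26\right)^{2} = \left(57 - 26\right)^{2} = 31^{2} = 961$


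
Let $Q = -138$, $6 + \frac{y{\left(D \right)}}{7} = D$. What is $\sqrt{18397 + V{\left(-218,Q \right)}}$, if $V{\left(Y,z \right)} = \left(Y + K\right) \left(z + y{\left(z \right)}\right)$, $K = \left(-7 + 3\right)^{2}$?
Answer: $\sqrt{249889} \approx 499.89$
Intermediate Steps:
$K = 16$ ($K = \left(-4\right)^{2} = 16$)
$y{\left(D \right)} = -42 + 7 D$
$V{\left(Y,z \right)} = \left(-42 + 8 z\right) \left(16 + Y\right)$ ($V{\left(Y,z \right)} = \left(Y + 16\right) \left(z + \left(-42 + 7 z\right)\right) = \left(16 + Y\right) \left(-42 + 8 z\right) = \left(-42 + 8 z\right) \left(16 + Y\right)$)
$\sqrt{18397 + V{\left(-218,Q \right)}} = \sqrt{18397 + \left(-672 - -9156 + 128 \left(-138\right) + 8 \left(-218\right) \left(-138\right)\right)} = \sqrt{18397 + \left(-672 + 9156 - 17664 + 240672\right)} = \sqrt{18397 + 231492} = \sqrt{249889}$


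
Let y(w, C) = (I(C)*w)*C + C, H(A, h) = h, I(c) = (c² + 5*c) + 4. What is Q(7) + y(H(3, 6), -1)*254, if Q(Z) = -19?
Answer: -273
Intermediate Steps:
I(c) = 4 + c² + 5*c
y(w, C) = C + C*w*(4 + C² + 5*C) (y(w, C) = ((4 + C² + 5*C)*w)*C + C = (w*(4 + C² + 5*C))*C + C = C*w*(4 + C² + 5*C) + C = C + C*w*(4 + C² + 5*C))
Q(7) + y(H(3, 6), -1)*254 = -19 - (1 + 6*(4 + (-1)² + 5*(-1)))*254 = -19 - (1 + 6*(4 + 1 - 5))*254 = -19 - (1 + 6*0)*254 = -19 - (1 + 0)*254 = -19 - 1*1*254 = -19 - 1*254 = -19 - 254 = -273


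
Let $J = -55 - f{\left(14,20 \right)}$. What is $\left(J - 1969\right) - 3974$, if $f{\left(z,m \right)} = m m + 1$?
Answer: $-6399$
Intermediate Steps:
$f{\left(z,m \right)} = 1 + m^{2}$ ($f{\left(z,m \right)} = m^{2} + 1 = 1 + m^{2}$)
$J = -456$ ($J = -55 - \left(1 + 20^{2}\right) = -55 - \left(1 + 400\right) = -55 - 401 = -456$)
$\left(J - 1969\right) - 3974 = \left(-456 - 1969\right) - 3974 = -2425 - 3974 = -6399$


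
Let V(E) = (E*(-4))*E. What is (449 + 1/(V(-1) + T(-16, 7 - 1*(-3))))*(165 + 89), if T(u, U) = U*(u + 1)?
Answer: 8781415/77 ≈ 1.1404e+5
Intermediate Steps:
T(u, U) = U*(1 + u)
V(E) = -4*E² (V(E) = (-4*E)*E = -4*E²)
(449 + 1/(V(-1) + T(-16, 7 - 1*(-3))))*(165 + 89) = (449 + 1/(-4*(-1)² + (7 - 1*(-3))*(1 - 16)))*(165 + 89) = (449 + 1/(-4*1 + (7 + 3)*(-15)))*254 = (449 + 1/(-4 + 10*(-15)))*254 = (449 + 1/(-4 - 150))*254 = (449 + 1/(-154))*254 = (449 - 1/154)*254 = (69145/154)*254 = 8781415/77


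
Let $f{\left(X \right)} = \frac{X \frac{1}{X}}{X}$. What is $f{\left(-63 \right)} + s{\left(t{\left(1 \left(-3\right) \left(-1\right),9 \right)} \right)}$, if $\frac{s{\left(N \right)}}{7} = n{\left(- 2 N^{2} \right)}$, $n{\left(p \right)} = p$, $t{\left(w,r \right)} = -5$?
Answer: $- \frac{22051}{63} \approx -350.02$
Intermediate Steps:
$f{\left(X \right)} = \frac{1}{X}$ ($f{\left(X \right)} = 1 \frac{1}{X} = \frac{1}{X}$)
$s{\left(N \right)} = - 14 N^{2}$ ($s{\left(N \right)} = 7 \left(- 2 N^{2}\right) = - 14 N^{2}$)
$f{\left(-63 \right)} + s{\left(t{\left(1 \left(-3\right) \left(-1\right),9 \right)} \right)} = \frac{1}{-63} - 14 \left(-5\right)^{2} = - \frac{1}{63} - 350 = - \frac{22051}{63}$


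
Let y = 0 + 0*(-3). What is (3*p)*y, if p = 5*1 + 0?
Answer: 0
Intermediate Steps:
y = 0 (y = 0 + 0 = 0)
p = 5 (p = 5 + 0 = 5)
(3*p)*y = (3*5)*0 = 15*0 = 0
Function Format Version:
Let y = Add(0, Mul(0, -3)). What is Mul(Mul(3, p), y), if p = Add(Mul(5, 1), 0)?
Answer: 0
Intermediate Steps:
y = 0 (y = Add(0, 0) = 0)
p = 5 (p = Add(5, 0) = 5)
Mul(Mul(3, p), y) = Mul(Mul(3, 5), 0) = Mul(15, 0) = 0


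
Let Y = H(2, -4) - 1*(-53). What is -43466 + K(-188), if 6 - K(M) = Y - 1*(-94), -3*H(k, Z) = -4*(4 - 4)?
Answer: -43607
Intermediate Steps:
H(k, Z) = 0 (H(k, Z) = -(-4)*(4 - 4)/3 = -(-4)*0/3 = -1/3*0 = 0)
Y = 53 (Y = 0 - 1*(-53) = 0 + 53 = 53)
K(M) = -141 (K(M) = 6 - (53 - 1*(-94)) = 6 - (53 + 94) = 6 - 1*147 = 6 - 147 = -141)
-43466 + K(-188) = -43466 - 141 = -43607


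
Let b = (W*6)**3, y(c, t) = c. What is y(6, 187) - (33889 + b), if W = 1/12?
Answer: -271065/8 ≈ -33883.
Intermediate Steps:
W = 1/12 ≈ 0.083333
b = 1/8 (b = ((1/12)*6)**3 = (1/2)**3 = 1/8 ≈ 0.12500)
y(6, 187) - (33889 + b) = 6 - (33889 + 1/8) = 6 - 1*271113/8 = 6 - 271113/8 = -271065/8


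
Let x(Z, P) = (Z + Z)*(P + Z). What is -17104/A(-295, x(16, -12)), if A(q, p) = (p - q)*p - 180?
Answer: -4276/13491 ≈ -0.31695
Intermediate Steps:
x(Z, P) = 2*Z*(P + Z) (x(Z, P) = (2*Z)*(P + Z) = 2*Z*(P + Z))
A(q, p) = -180 + p*(p - q) (A(q, p) = p*(p - q) - 180 = -180 + p*(p - q))
-17104/A(-295, x(16, -12)) = -17104/(-180 + (2*16*(-12 + 16))² - 1*2*16*(-12 + 16)*(-295)) = -17104/(-180 + (2*16*4)² - 1*2*16*4*(-295)) = -17104/(-180 + 128² - 1*128*(-295)) = -17104/(-180 + 16384 + 37760) = -17104/53964 = -17104*1/53964 = -4276/13491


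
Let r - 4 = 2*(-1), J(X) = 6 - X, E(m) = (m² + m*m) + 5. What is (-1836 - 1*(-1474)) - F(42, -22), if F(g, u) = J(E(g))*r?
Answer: 6692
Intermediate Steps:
E(m) = 5 + 2*m² (E(m) = (m² + m²) + 5 = 2*m² + 5 = 5 + 2*m²)
r = 2 (r = 4 + 2*(-1) = 4 - 2 = 2)
F(g, u) = 2 - 4*g² (F(g, u) = (6 - (5 + 2*g²))*2 = (6 + (-5 - 2*g²))*2 = (1 - 2*g²)*2 = 2 - 4*g²)
(-1836 - 1*(-1474)) - F(42, -22) = (-1836 - 1*(-1474)) - (2 - 4*42²) = (-1836 + 1474) - (2 - 4*1764) = -362 - (2 - 7056) = -362 - 1*(-7054) = -362 + 7054 = 6692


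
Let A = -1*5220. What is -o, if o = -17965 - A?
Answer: 12745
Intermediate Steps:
A = -5220
o = -12745 (o = -17965 - 1*(-5220) = -17965 + 5220 = -12745)
-o = -1*(-12745) = 12745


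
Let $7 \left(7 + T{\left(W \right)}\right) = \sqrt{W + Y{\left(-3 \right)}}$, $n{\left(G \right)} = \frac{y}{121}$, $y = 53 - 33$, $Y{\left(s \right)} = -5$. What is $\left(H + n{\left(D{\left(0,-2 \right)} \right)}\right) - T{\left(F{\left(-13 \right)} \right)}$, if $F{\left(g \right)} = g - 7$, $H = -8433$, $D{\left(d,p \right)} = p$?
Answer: $- \frac{1019526}{121} - \frac{5 i}{7} \approx -8425.8 - 0.71429 i$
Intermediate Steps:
$y = 20$
$F{\left(g \right)} = -7 + g$ ($F{\left(g \right)} = g - 7 = -7 + g$)
$n{\left(G \right)} = \frac{20}{121}$
$T{\left(W \right)} = -7 + \frac{\sqrt{-5 + W}}{7}$ ($T{\left(W \right)} = -7 + \frac{\sqrt{W - 5}}{7} = -7 + \frac{\sqrt{-5 + W}}{7}$)
$\left(H + n{\left(D{\left(0,-2 \right)} \right)}\right) - T{\left(F{\left(-13 \right)} \right)} = \left(-8433 + \frac{20}{121}\right) - \left(-7 + \frac{\sqrt{-5 - 20}}{7}\right) = - \frac{1020373}{121} - \left(-7 + \frac{\sqrt{-5 - 20}}{7}\right) = - \frac{1020373}{121} - \left(-7 + \frac{\sqrt{-25}}{7}\right) = - \frac{1020373}{121} - \left(-7 + \frac{5 i}{7}\right) = - \frac{1020373}{121} + \left(7 - \frac{5 i}{7}\right) = - \frac{1019526}{121} - \frac{5 i}{7}$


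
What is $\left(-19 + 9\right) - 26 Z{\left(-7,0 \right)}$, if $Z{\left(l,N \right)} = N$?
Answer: $-10$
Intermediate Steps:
$\left(-19 + 9\right) - 26 Z{\left(-7,0 \right)} = \left(-19 + 9\right) - 0 = -10 + 0 = -10$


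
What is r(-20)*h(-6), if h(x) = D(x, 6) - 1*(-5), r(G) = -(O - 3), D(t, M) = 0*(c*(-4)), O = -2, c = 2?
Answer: 25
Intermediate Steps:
D(t, M) = 0 (D(t, M) = 0*(2*(-4)) = 0*(-8) = 0)
r(G) = 5 (r(G) = -(-2 - 3) = -1*(-5) = 5)
h(x) = 5 (h(x) = 0 - 1*(-5) = 0 + 5 = 5)
r(-20)*h(-6) = 5*5 = 25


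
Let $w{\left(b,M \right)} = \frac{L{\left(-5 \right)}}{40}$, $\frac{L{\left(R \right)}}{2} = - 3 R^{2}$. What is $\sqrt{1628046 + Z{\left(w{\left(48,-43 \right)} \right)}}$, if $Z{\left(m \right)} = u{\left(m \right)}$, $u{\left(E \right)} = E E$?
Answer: $\frac{3 \sqrt{2894329}}{4} \approx 1276.0$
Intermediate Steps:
$u{\left(E \right)} = E^{2}$
$L{\left(R \right)} = - 6 R^{2}$ ($L{\left(R \right)} = 2 \left(- 3 R^{2}\right) = - 6 R^{2}$)
$w{\left(b,M \right)} = - \frac{15}{4}$ ($w{\left(b,M \right)} = \frac{\left(-6\right) \left(-5\right)^{2}}{40} = \left(-6\right) 25 \cdot \frac{1}{40} = \left(-150\right) \frac{1}{40} = - \frac{15}{4}$)
$Z{\left(m \right)} = m^{2}$
$\sqrt{1628046 + Z{\left(w{\left(48,-43 \right)} \right)}} = \sqrt{1628046 + \left(- \frac{15}{4}\right)^{2}} = \sqrt{1628046 + \frac{225}{16}} = \sqrt{\frac{26048961}{16}} = \frac{3 \sqrt{2894329}}{4}$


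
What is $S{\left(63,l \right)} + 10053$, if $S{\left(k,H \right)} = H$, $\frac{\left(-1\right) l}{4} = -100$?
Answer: $10453$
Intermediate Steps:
$l = 400$ ($l = \left(-4\right) \left(-100\right) = 400$)
$S{\left(63,l \right)} + 10053 = 400 + 10053 = 10453$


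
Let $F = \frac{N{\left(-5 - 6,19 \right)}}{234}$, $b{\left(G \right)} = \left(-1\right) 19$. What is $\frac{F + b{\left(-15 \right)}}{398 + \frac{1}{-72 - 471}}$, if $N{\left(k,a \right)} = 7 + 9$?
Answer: $- \frac{400915}{8428407} \approx -0.047567$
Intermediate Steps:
$b{\left(G \right)} = -19$
$N{\left(k,a \right)} = 16$
$F = \frac{8}{117}$ ($F = \frac{16}{234} = 16 \cdot \frac{1}{234} = \frac{8}{117} \approx 0.068376$)
$\frac{F + b{\left(-15 \right)}}{398 + \frac{1}{-72 - 471}} = \frac{\frac{8}{117} - 19}{398 + \frac{1}{-72 - 471}} = - \frac{2215}{117 \left(398 + \frac{1}{-543}\right)} = - \frac{2215}{117 \left(398 - \frac{1}{543}\right)} = - \frac{2215}{117 \cdot \frac{216113}{543}} = \left(- \frac{2215}{117}\right) \frac{543}{216113} = - \frac{400915}{8428407}$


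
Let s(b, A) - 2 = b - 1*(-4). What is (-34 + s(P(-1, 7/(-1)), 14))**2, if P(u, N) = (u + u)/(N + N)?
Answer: 38025/49 ≈ 776.02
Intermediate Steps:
P(u, N) = u/N (P(u, N) = (2*u)/((2*N)) = (2*u)*(1/(2*N)) = u/N)
s(b, A) = 6 + b (s(b, A) = 2 + (b - 1*(-4)) = 2 + (b + 4) = 2 + (4 + b) = 6 + b)
(-34 + s(P(-1, 7/(-1)), 14))**2 = (-34 + (6 - 1/(7/(-1))))**2 = (-34 + (6 - 1/(7*(-1))))**2 = (-34 + (6 - 1/(-7)))**2 = (-34 + (6 - 1*(-1/7)))**2 = (-34 + (6 + 1/7))**2 = (-34 + 43/7)**2 = (-195/7)**2 = 38025/49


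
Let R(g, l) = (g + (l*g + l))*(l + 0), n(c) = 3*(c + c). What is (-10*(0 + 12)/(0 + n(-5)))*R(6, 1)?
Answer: 52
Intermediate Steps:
n(c) = 6*c (n(c) = 3*(2*c) = 6*c)
R(g, l) = l*(g + l + g*l) (R(g, l) = (g + (g*l + l))*l = (g + (l + g*l))*l = (g + l + g*l)*l = l*(g + l + g*l))
(-10*(0 + 12)/(0 + n(-5)))*R(6, 1) = (-10*(0 + 12)/(0 + 6*(-5)))*(1*(6 + 1 + 6*1)) = (-120/(0 - 30))*(1*(6 + 1 + 6)) = (-120/(-30))*(1*13) = -120*(-1)/30*13 = -10*(-⅖)*13 = 4*13 = 52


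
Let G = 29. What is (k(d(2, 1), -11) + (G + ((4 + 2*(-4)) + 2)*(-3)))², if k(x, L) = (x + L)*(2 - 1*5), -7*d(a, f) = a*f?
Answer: 232324/49 ≈ 4741.3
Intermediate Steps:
d(a, f) = -a*f/7
k(x, L) = -3*L - 3*x (k(x, L) = (L + x)*(2 - 5) = (L + x)*(-3) = -3*L - 3*x)
(k(d(2, 1), -11) + (G + ((4 + 2*(-4)) + 2)*(-3)))² = ((-3*(-11) - (-3)*2/7) + (29 + ((4 + 2*(-4)) + 2)*(-3)))² = ((33 - 3*(-2/7)) + (29 + ((4 - 8) + 2)*(-3)))² = ((33 + 6/7) + (29 + (-4 + 2)*(-3)))² = (237/7 + (29 - 2*(-3)))² = (237/7 + (29 + 6))² = (237/7 + 35)² = (482/7)² = 232324/49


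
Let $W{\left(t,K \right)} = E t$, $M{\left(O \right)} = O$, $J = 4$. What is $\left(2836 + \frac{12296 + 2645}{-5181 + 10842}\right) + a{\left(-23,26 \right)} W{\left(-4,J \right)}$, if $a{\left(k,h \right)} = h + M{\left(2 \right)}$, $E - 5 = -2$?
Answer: $\frac{14167441}{5661} \approx 2502.6$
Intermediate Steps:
$E = 3$ ($E = 5 - 2 = 3$)
$W{\left(t,K \right)} = 3 t$
$a{\left(k,h \right)} = 2 + h$ ($a{\left(k,h \right)} = h + 2 = 2 + h$)
$\left(2836 + \frac{12296 + 2645}{-5181 + 10842}\right) + a{\left(-23,26 \right)} W{\left(-4,J \right)} = \left(2836 + \frac{12296 + 2645}{-5181 + 10842}\right) + \left(2 + 26\right) 3 \left(-4\right) = \left(2836 + \frac{14941}{5661}\right) + 28 \left(-12\right) = \left(2836 + 14941 \cdot \frac{1}{5661}\right) - 336 = \left(2836 + \frac{14941}{5661}\right) - 336 = \frac{16069537}{5661} - 336 = \frac{14167441}{5661}$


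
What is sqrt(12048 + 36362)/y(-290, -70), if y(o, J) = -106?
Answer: -sqrt(48410)/106 ≈ -2.0757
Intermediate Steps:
sqrt(12048 + 36362)/y(-290, -70) = sqrt(12048 + 36362)/(-106) = sqrt(48410)*(-1/106) = -sqrt(48410)/106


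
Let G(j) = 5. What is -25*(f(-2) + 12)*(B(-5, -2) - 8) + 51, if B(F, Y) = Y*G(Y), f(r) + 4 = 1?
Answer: 4101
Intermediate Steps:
f(r) = -3 (f(r) = -4 + 1 = -3)
B(F, Y) = 5*Y (B(F, Y) = Y*5 = 5*Y)
-25*(f(-2) + 12)*(B(-5, -2) - 8) + 51 = -25*(-3 + 12)*(5*(-2) - 8) + 51 = -225*(-10 - 8) + 51 = -225*(-18) + 51 = -25*(-162) + 51 = 4050 + 51 = 4101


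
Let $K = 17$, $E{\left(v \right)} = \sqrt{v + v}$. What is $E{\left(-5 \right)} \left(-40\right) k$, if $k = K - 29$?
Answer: $480 i \sqrt{10} \approx 1517.9 i$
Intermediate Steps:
$E{\left(v \right)} = \sqrt{2} \sqrt{v}$ ($E{\left(v \right)} = \sqrt{2 v} = \sqrt{2} \sqrt{v}$)
$k = -12$ ($k = 17 - 29 = -12$)
$E{\left(-5 \right)} \left(-40\right) k = \sqrt{2} \sqrt{-5} \left(-40\right) \left(-12\right) = \sqrt{2} i \sqrt{5} \left(-40\right) \left(-12\right) = i \sqrt{10} \left(-40\right) \left(-12\right) = - 40 i \sqrt{10} \left(-12\right) = 480 i \sqrt{10}$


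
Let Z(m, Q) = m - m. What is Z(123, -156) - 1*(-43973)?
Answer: 43973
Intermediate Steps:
Z(m, Q) = 0
Z(123, -156) - 1*(-43973) = 0 - 1*(-43973) = 0 + 43973 = 43973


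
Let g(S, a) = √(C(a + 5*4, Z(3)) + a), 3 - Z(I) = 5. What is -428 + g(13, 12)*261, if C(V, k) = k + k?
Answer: -428 + 522*√2 ≈ 310.22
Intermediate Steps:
Z(I) = -2 (Z(I) = 3 - 1*5 = 3 - 5 = -2)
C(V, k) = 2*k
g(S, a) = √(-4 + a) (g(S, a) = √(2*(-2) + a) = √(-4 + a))
-428 + g(13, 12)*261 = -428 + √(-4 + 12)*261 = -428 + √8*261 = -428 + (2*√2)*261 = -428 + 522*√2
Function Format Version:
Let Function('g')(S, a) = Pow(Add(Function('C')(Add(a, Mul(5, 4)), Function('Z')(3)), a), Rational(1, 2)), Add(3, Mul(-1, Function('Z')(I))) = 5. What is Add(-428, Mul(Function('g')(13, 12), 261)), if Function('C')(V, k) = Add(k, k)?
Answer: Add(-428, Mul(522, Pow(2, Rational(1, 2)))) ≈ 310.22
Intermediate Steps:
Function('Z')(I) = -2 (Function('Z')(I) = Add(3, Mul(-1, 5)) = Add(3, -5) = -2)
Function('C')(V, k) = Mul(2, k)
Function('g')(S, a) = Pow(Add(-4, a), Rational(1, 2)) (Function('g')(S, a) = Pow(Add(Mul(2, -2), a), Rational(1, 2)) = Pow(Add(-4, a), Rational(1, 2)))
Add(-428, Mul(Function('g')(13, 12), 261)) = Add(-428, Mul(Pow(Add(-4, 12), Rational(1, 2)), 261)) = Add(-428, Mul(Pow(8, Rational(1, 2)), 261)) = Add(-428, Mul(Mul(2, Pow(2, Rational(1, 2))), 261)) = Add(-428, Mul(522, Pow(2, Rational(1, 2))))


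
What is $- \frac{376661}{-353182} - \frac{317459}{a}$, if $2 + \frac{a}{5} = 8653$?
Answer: $- \frac{95828332983}{15276887410} \approx -6.2728$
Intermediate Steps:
$a = 43255$ ($a = -10 + 5 \cdot 8653 = -10 + 43265 = 43255$)
$- \frac{376661}{-353182} - \frac{317459}{a} = - \frac{376661}{-353182} - \frac{317459}{43255} = \left(-376661\right) \left(- \frac{1}{353182}\right) - \frac{317459}{43255} = \frac{376661}{353182} - \frac{317459}{43255} = - \frac{95828332983}{15276887410}$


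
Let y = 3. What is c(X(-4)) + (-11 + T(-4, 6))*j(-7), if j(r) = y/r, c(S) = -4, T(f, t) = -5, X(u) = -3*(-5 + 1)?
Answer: 20/7 ≈ 2.8571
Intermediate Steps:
X(u) = 12 (X(u) = -3*(-4) = 12)
j(r) = 3/r
c(X(-4)) + (-11 + T(-4, 6))*j(-7) = -4 + (-11 - 5)*(3/(-7)) = -4 - 48*(-1)/7 = -4 - 16*(-3/7) = -4 + 48/7 = 20/7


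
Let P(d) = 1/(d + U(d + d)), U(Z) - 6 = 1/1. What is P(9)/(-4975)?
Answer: -1/79600 ≈ -1.2563e-5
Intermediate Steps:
U(Z) = 7 (U(Z) = 6 + 1/1 = 6 + 1 = 7)
P(d) = 1/(7 + d) (P(d) = 1/(d + 7) = 1/(7 + d))
P(9)/(-4975) = 1/((7 + 9)*(-4975)) = -1/4975/16 = (1/16)*(-1/4975) = -1/79600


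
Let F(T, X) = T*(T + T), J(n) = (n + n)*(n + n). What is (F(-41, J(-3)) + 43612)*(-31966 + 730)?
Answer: -1467279864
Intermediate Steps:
J(n) = 4*n**2 (J(n) = (2*n)*(2*n) = 4*n**2)
F(T, X) = 2*T**2 (F(T, X) = T*(2*T) = 2*T**2)
(F(-41, J(-3)) + 43612)*(-31966 + 730) = (2*(-41)**2 + 43612)*(-31966 + 730) = (2*1681 + 43612)*(-31236) = (3362 + 43612)*(-31236) = 46974*(-31236) = -1467279864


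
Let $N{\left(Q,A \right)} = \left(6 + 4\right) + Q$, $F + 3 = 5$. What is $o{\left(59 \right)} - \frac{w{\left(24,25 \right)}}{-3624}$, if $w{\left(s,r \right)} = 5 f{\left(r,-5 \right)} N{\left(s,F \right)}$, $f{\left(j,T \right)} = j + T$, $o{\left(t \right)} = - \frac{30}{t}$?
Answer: $\frac{11485}{26727} \approx 0.42972$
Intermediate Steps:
$f{\left(j,T \right)} = T + j$
$F = 2$ ($F = -3 + 5 = 2$)
$N{\left(Q,A \right)} = 10 + Q$
$w{\left(s,r \right)} = \left(-25 + 5 r\right) \left(10 + s\right)$ ($w{\left(s,r \right)} = 5 \left(-5 + r\right) \left(10 + s\right) = \left(-25 + 5 r\right) \left(10 + s\right)$)
$o{\left(59 \right)} - \frac{w{\left(24,25 \right)}}{-3624} = - \frac{30}{59} - \frac{5 \left(-5 + 25\right) \left(10 + 24\right)}{-3624} = \left(-30\right) \frac{1}{59} - 5 \cdot 20 \cdot 34 \left(- \frac{1}{3624}\right) = - \frac{30}{59} - 3400 \left(- \frac{1}{3624}\right) = - \frac{30}{59} - - \frac{425}{453} = - \frac{30}{59} + \frac{425}{453} = \frac{11485}{26727}$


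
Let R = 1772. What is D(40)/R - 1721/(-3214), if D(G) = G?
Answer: 794543/1423802 ≈ 0.55804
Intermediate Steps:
D(40)/R - 1721/(-3214) = 40/1772 - 1721/(-3214) = 40*(1/1772) - 1721*(-1/3214) = 10/443 + 1721/3214 = 794543/1423802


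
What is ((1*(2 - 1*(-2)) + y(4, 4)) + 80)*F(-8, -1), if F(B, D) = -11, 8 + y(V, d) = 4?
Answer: -880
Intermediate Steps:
y(V, d) = -4 (y(V, d) = -8 + 4 = -4)
((1*(2 - 1*(-2)) + y(4, 4)) + 80)*F(-8, -1) = ((1*(2 - 1*(-2)) - 4) + 80)*(-11) = ((1*(2 + 2) - 4) + 80)*(-11) = ((1*4 - 4) + 80)*(-11) = ((4 - 4) + 80)*(-11) = (0 + 80)*(-11) = 80*(-11) = -880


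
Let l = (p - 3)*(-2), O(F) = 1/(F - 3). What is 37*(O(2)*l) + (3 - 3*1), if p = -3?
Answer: -444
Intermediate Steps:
O(F) = 1/(-3 + F)
l = 12 (l = (-3 - 3)*(-2) = -6*(-2) = 12)
37*(O(2)*l) + (3 - 3*1) = 37*(12/(-3 + 2)) + (3 - 3*1) = 37*(12/(-1)) + (3 - 3) = 37*(-1*12) + 0 = 37*(-12) + 0 = -444 + 0 = -444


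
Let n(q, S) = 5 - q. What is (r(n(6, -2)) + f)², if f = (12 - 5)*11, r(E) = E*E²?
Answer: 5776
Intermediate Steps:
r(E) = E³
f = 77 (f = 7*11 = 77)
(r(n(6, -2)) + f)² = ((5 - 1*6)³ + 77)² = ((5 - 6)³ + 77)² = ((-1)³ + 77)² = (-1 + 77)² = 76² = 5776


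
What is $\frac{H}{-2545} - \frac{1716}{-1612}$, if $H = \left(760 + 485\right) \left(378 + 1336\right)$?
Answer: $- \frac{13213569}{15779} \approx -837.42$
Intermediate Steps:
$H = 2133930$ ($H = 1245 \cdot 1714 = 2133930$)
$\frac{H}{-2545} - \frac{1716}{-1612} = \frac{2133930}{-2545} - \frac{1716}{-1612} = 2133930 \left(- \frac{1}{2545}\right) - - \frac{33}{31} = - \frac{426786}{509} + \frac{33}{31} = - \frac{13213569}{15779}$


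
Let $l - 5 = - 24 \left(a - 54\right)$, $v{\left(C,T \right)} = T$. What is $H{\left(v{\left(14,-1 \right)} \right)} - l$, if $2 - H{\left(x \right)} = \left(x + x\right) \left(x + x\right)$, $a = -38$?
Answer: $-2215$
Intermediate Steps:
$H{\left(x \right)} = 2 - 4 x^{2}$ ($H{\left(x \right)} = 2 - \left(x + x\right) \left(x + x\right) = 2 - 2 x 2 x = 2 - 4 x^{2}$)
$l = 2213$ ($l = 5 - 24 \left(-38 - 54\right) = 5 - -2208 = 5 + 2208 = 2213$)
$H{\left(v{\left(14,-1 \right)} \right)} - l = \left(2 - 4 \left(-1\right)^{2}\right) - 2213 = \left(2 - 4\right) - 2213 = -2 - 2213 = -2215$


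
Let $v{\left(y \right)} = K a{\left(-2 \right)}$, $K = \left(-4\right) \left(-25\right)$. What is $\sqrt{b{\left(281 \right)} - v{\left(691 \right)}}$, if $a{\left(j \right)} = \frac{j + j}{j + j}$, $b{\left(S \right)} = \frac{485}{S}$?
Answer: $\frac{i \sqrt{7759815}}{281} \approx 9.9133 i$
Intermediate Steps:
$K = 100$
$a{\left(j \right)} = 1$ ($a{\left(j \right)} = \frac{2 j}{2 j} = 2 j \frac{1}{2 j} = 1$)
$v{\left(y \right)} = 100$ ($v{\left(y \right)} = 100 \cdot 1 = 100$)
$\sqrt{b{\left(281 \right)} - v{\left(691 \right)}} = \sqrt{\frac{485}{281} - 100} = \sqrt{- \frac{27615}{281}} = \frac{i \sqrt{7759815}}{281}$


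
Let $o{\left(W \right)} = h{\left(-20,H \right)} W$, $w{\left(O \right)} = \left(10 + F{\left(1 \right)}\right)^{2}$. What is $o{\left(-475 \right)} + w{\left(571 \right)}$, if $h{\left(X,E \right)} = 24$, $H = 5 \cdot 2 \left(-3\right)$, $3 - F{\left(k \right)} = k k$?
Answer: $-11256$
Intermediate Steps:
$F{\left(k \right)} = 3 - k^{2}$ ($F{\left(k \right)} = 3 - k k = 3 - k^{2}$)
$H = -30$ ($H = 10 \left(-3\right) = -30$)
$w{\left(O \right)} = 144$ ($w{\left(O \right)} = \left(10 + \left(3 - 1^{2}\right)\right)^{2} = \left(10 + \left(3 - 1\right)\right)^{2} = \left(10 + 2\right)^{2} = 12^{2} = 144$)
$o{\left(W \right)} = 24 W$
$o{\left(-475 \right)} + w{\left(571 \right)} = 24 \left(-475\right) + 144 = -11400 + 144 = -11256$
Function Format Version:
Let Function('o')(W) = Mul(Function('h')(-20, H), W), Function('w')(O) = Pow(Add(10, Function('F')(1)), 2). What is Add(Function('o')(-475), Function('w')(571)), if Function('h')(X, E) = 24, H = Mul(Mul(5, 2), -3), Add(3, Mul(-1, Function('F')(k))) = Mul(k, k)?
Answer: -11256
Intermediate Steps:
Function('F')(k) = Add(3, Mul(-1, Pow(k, 2))) (Function('F')(k) = Add(3, Mul(-1, Mul(k, k))) = Add(3, Mul(-1, Pow(k, 2))))
H = -30 (H = Mul(10, -3) = -30)
Function('w')(O) = 144 (Function('w')(O) = Pow(Add(10, Add(3, Mul(-1, Pow(1, 2)))), 2) = Pow(Add(10, Add(3, Mul(-1, 1))), 2) = Pow(Add(10, Add(3, -1)), 2) = Pow(Add(10, 2), 2) = Pow(12, 2) = 144)
Function('o')(W) = Mul(24, W)
Add(Function('o')(-475), Function('w')(571)) = Add(Mul(24, -475), 144) = Add(-11400, 144) = -11256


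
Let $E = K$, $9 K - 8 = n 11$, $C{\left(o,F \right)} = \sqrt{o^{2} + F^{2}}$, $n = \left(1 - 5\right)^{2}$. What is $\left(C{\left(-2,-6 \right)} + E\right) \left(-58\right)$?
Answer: $- \frac{10672}{9} - 116 \sqrt{10} \approx -1552.6$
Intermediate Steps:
$n = 16$ ($n = \left(-4\right)^{2} = 16$)
$C{\left(o,F \right)} = \sqrt{F^{2} + o^{2}}$
$K = \frac{184}{9}$ ($K = \frac{8}{9} + \frac{16 \cdot 11}{9} = \frac{8}{9} + \frac{1}{9} \cdot 176 = \frac{8}{9} + \frac{176}{9} = \frac{184}{9} \approx 20.444$)
$E = \frac{184}{9} \approx 20.444$
$\left(C{\left(-2,-6 \right)} + E\right) \left(-58\right) = \left(\sqrt{\left(-6\right)^{2} + \left(-2\right)^{2}} + \frac{184}{9}\right) \left(-58\right) = \left(\sqrt{36 + 4} + \frac{184}{9}\right) \left(-58\right) = \left(\sqrt{40} + \frac{184}{9}\right) \left(-58\right) = \left(2 \sqrt{10} + \frac{184}{9}\right) \left(-58\right) = \left(\frac{184}{9} + 2 \sqrt{10}\right) \left(-58\right) = - \frac{10672}{9} - 116 \sqrt{10}$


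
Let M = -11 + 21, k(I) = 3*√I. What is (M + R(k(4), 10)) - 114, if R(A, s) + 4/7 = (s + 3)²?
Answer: 451/7 ≈ 64.429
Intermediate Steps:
R(A, s) = -4/7 + (3 + s)² (R(A, s) = -4/7 + (s + 3)² = -4/7 + (3 + s)²)
M = 10
(M + R(k(4), 10)) - 114 = (10 + (-4/7 + (3 + 10)²)) - 114 = (10 + (-4/7 + 13²)) - 114 = (10 + (-4/7 + 169)) - 114 = (10 + 1179/7) - 114 = 1249/7 - 114 = 451/7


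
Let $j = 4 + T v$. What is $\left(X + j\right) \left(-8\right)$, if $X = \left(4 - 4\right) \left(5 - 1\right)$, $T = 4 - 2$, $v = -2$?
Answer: $0$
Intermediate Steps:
$T = 2$ ($T = 4 - 2 = 2$)
$X = 0$ ($X = 0 \cdot 4 = 0$)
$j = 0$ ($j = 4 + 2 \left(-2\right) = 4 - 4 = 0$)
$\left(X + j\right) \left(-8\right) = \left(0 + 0\right) \left(-8\right) = 0 \left(-8\right) = 0$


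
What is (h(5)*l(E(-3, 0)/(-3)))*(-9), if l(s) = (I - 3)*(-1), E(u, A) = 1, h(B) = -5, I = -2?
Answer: 225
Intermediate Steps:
l(s) = 5 (l(s) = (-2 - 3)*(-1) = -5*(-1) = 5)
(h(5)*l(E(-3, 0)/(-3)))*(-9) = -5*5*(-9) = -25*(-9) = 225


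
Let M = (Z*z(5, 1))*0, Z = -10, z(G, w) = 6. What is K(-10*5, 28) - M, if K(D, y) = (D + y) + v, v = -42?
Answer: -64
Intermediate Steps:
M = 0 (M = -10*6*0 = -60*0 = 0)
K(D, y) = -42 + D + y (K(D, y) = (D + y) - 42 = -42 + D + y)
K(-10*5, 28) - M = (-42 - 10*5 + 28) - 1*0 = (-42 - 50 + 28) + 0 = -64 + 0 = -64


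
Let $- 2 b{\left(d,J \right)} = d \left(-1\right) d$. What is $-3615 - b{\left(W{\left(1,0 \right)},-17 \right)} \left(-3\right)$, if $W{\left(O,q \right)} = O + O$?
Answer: $-3609$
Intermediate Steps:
$W{\left(O,q \right)} = 2 O$
$b{\left(d,J \right)} = \frac{d^{2}}{2}$ ($b{\left(d,J \right)} = - \frac{d \left(-1\right) d}{2} = - \frac{- d d}{2} = - \frac{\left(-1\right) d^{2}}{2} = \frac{d^{2}}{2}$)
$-3615 - b{\left(W{\left(1,0 \right)},-17 \right)} \left(-3\right) = -3615 - \frac{\left(2 \cdot 1\right)^{2}}{2} \left(-3\right) = -3615 - \frac{2^{2}}{2} \left(-3\right) = -3615 - \frac{1}{2} \cdot 4 \left(-3\right) = -3615 - 2 \left(-3\right) = -3615 - -6 = -3615 + 6 = -3609$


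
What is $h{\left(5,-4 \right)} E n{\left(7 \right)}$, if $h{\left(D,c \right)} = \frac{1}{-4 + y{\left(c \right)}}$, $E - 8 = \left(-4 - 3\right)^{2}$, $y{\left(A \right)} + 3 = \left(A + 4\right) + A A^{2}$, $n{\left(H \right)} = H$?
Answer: $- \frac{399}{71} \approx -5.6197$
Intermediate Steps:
$y{\left(A \right)} = 1 + A + A^{3}$ ($y{\left(A \right)} = -3 + \left(\left(A + 4\right) + A A^{2}\right) = -3 + \left(\left(4 + A\right) + A^{3}\right) = -3 + \left(4 + A + A^{3}\right) = 1 + A + A^{3}$)
$E = 57$ ($E = 8 + \left(-4 - 3\right)^{2} = 8 + \left(-7\right)^{2} = 8 + 49 = 57$)
$h{\left(D,c \right)} = \frac{1}{-3 + c + c^{3}}$ ($h{\left(D,c \right)} = \frac{1}{-4 + \left(1 + c + c^{3}\right)} = \frac{1}{-3 + c + c^{3}}$)
$h{\left(5,-4 \right)} E n{\left(7 \right)} = \frac{1}{-3 - 4 + \left(-4\right)^{3}} \cdot 57 \cdot 7 = \frac{1}{-3 - 4 - 64} \cdot 57 \cdot 7 = \frac{1}{-71} \cdot 57 \cdot 7 = \left(- \frac{1}{71}\right) 57 \cdot 7 = \left(- \frac{57}{71}\right) 7 = - \frac{399}{71}$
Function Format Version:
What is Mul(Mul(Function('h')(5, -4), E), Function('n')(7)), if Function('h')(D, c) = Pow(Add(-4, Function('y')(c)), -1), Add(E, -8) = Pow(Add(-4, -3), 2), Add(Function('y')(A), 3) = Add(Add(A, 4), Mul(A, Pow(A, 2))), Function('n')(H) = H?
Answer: Rational(-399, 71) ≈ -5.6197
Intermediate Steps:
Function('y')(A) = Add(1, A, Pow(A, 3)) (Function('y')(A) = Add(-3, Add(Add(A, 4), Mul(A, Pow(A, 2)))) = Add(-3, Add(Add(4, A), Pow(A, 3))) = Add(-3, Add(4, A, Pow(A, 3))) = Add(1, A, Pow(A, 3)))
E = 57 (E = Add(8, Pow(Add(-4, -3), 2)) = Add(8, Pow(-7, 2)) = Add(8, 49) = 57)
Function('h')(D, c) = Pow(Add(-3, c, Pow(c, 3)), -1) (Function('h')(D, c) = Pow(Add(-4, Add(1, c, Pow(c, 3))), -1) = Pow(Add(-3, c, Pow(c, 3)), -1))
Mul(Mul(Function('h')(5, -4), E), Function('n')(7)) = Mul(Mul(Pow(Add(-3, -4, Pow(-4, 3)), -1), 57), 7) = Mul(Mul(Pow(Add(-3, -4, -64), -1), 57), 7) = Mul(Mul(Pow(-71, -1), 57), 7) = Mul(Mul(Rational(-1, 71), 57), 7) = Mul(Rational(-57, 71), 7) = Rational(-399, 71)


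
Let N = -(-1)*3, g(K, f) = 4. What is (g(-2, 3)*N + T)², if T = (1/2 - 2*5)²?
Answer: 167281/16 ≈ 10455.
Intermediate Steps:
N = 3 (N = -1*(-3) = 3)
T = 361/4 (T = (½ - 10)² = (-19/2)² = 361/4 ≈ 90.250)
(g(-2, 3)*N + T)² = (4*3 + 361/4)² = (12 + 361/4)² = (409/4)² = 167281/16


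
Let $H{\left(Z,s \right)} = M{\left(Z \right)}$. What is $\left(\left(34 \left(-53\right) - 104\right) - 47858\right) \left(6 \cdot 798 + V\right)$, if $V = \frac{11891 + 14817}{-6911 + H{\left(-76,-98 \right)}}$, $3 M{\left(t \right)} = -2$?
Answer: $- \frac{1190388672}{5} \approx -2.3808 \cdot 10^{8}$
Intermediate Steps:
$M{\left(t \right)} = - \frac{2}{3}$ ($M{\left(t \right)} = \frac{1}{3} \left(-2\right) = - \frac{2}{3}$)
$H{\left(Z,s \right)} = - \frac{2}{3}$
$V = - \frac{7284}{1885}$ ($V = \frac{11891 + 14817}{-6911 - \frac{2}{3}} = \frac{26708}{- \frac{20735}{3}} = 26708 \left(- \frac{3}{20735}\right) = - \frac{7284}{1885} \approx -3.8642$)
$\left(\left(34 \left(-53\right) - 104\right) - 47858\right) \left(6 \cdot 798 + V\right) = \left(\left(34 \left(-53\right) - 104\right) - 47858\right) \left(6 \cdot 798 - \frac{7284}{1885}\right) = \left(\left(-1802 - 104\right) - 47858\right) \left(4788 - \frac{7284}{1885}\right) = \left(-1906 - 47858\right) \frac{9018096}{1885} = \left(-49764\right) \frac{9018096}{1885} = - \frac{1190388672}{5}$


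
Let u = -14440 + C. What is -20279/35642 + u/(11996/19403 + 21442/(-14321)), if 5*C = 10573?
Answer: 152580034095897223/10881699076525 ≈ 14022.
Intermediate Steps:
C = 10573/5 (C = (⅕)*10573 = 10573/5 ≈ 2114.6)
u = -61627/5 (u = -14440 + 10573/5 = -61627/5 ≈ -12325.)
-20279/35642 + u/(11996/19403 + 21442/(-14321)) = -20279/35642 - 61627/(5*(11996/19403 + 21442/(-14321))) = -20279*1/35642 - 61627/(5*(11996*(1/19403) + 21442*(-1/14321))) = -20279/35642 - 61627/(5*(11996/19403 - 21442/14321)) = -20279/35642 - 61627/(5*(-244244410/277870363)) = -20279/35642 - 61627/5*(-277870363/244244410) = -20279/35642 + 17124316860601/1221222050 = 152580034095897223/10881699076525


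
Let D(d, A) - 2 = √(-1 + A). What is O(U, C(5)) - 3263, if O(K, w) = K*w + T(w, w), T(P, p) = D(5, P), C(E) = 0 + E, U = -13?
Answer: -3324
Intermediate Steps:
C(E) = E
D(d, A) = 2 + √(-1 + A)
T(P, p) = 2 + √(-1 + P)
O(K, w) = 2 + √(-1 + w) + K*w (O(K, w) = K*w + (2 + √(-1 + w)) = 2 + √(-1 + w) + K*w)
O(U, C(5)) - 3263 = (2 + √(-1 + 5) - 13*5) - 3263 = (2 + √4 - 65) - 3263 = (2 + 2 - 65) - 3263 = -61 - 3263 = -3324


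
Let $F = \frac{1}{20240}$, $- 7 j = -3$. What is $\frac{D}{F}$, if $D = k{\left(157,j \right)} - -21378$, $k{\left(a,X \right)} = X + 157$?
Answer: $\frac{3051139520}{7} \approx 4.3588 \cdot 10^{8}$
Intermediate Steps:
$j = \frac{3}{7}$ ($j = \left(- \frac{1}{7}\right) \left(-3\right) = \frac{3}{7} \approx 0.42857$)
$k{\left(a,X \right)} = 157 + X$
$F = \frac{1}{20240} \approx 4.9407 \cdot 10^{-5}$
$D = \frac{150748}{7}$ ($D = \left(157 + \frac{3}{7}\right) - -21378 = \frac{1102}{7} + 21378 = \frac{150748}{7} \approx 21535.0$)
$\frac{D}{F} = \frac{150748 \frac{1}{\frac{1}{20240}}}{7} = \frac{150748}{7} \cdot 20240 = \frac{3051139520}{7}$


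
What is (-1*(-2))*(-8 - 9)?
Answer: -34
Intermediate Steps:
(-1*(-2))*(-8 - 9) = 2*(-17) = -34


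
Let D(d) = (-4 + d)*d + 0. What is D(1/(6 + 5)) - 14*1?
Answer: -1737/121 ≈ -14.355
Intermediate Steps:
D(d) = d*(-4 + d) (D(d) = d*(-4 + d) + 0 = d*(-4 + d))
D(1/(6 + 5)) - 14*1 = (-4 + 1/(6 + 5))/(6 + 5) - 14*1 = (-4 + 1/11)/11 - 14 = (1/11)*(-43/11) - 14 = -43/121 - 14 = -1737/121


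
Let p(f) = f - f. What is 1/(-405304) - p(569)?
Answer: -1/405304 ≈ -2.4673e-6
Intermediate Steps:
p(f) = 0
1/(-405304) - p(569) = 1/(-405304) - 1*0 = -1/405304 + 0 = -1/405304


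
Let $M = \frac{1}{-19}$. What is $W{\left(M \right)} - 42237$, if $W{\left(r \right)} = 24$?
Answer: $-42213$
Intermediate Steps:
$M = - \frac{1}{19} \approx -0.052632$
$W{\left(M \right)} - 42237 = 24 - 42237 = -42213$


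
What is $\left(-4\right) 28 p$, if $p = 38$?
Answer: $-4256$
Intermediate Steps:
$\left(-4\right) 28 p = \left(-4\right) 28 \cdot 38 = \left(-112\right) 38 = -4256$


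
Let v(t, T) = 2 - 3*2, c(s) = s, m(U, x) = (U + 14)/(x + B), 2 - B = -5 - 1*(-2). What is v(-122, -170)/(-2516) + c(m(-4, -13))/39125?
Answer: 30671/19687700 ≈ 0.0015579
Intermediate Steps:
B = 5 (B = 2 - (-5 - 1*(-2)) = 2 - (-5 + 2) = 2 - 1*(-3) = 2 + 3 = 5)
m(U, x) = (14 + U)/(5 + x) (m(U, x) = (U + 14)/(x + 5) = (14 + U)/(5 + x))
v(t, T) = -4 (v(t, T) = 2 - 6 = -4)
v(-122, -170)/(-2516) + c(m(-4, -13))/39125 = -4/(-2516) + ((14 - 4)/(5 - 13))/39125 = -4*(-1/2516) + (10/(-8))*(1/39125) = 1/629 - 1/8*10*(1/39125) = 1/629 - 5/4*1/39125 = 1/629 - 1/31300 = 30671/19687700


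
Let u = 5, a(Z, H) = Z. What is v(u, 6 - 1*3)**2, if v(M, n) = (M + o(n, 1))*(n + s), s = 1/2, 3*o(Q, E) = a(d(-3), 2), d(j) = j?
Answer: 196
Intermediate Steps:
o(Q, E) = -1 (o(Q, E) = (1/3)*(-3) = -1)
s = 1/2 ≈ 0.50000
v(M, n) = (1/2 + n)*(-1 + M) (v(M, n) = (M - 1)*(n + 1/2) = (-1 + M)*(1/2 + n) = (1/2 + n)*(-1 + M))
v(u, 6 - 1*3)**2 = (-1/2 + (1/2)*5 - (6 - 1*3) + 5*(6 - 1*3))**2 = (-1/2 + 5/2 - (6 - 3) + 5*(6 - 3))**2 = (-1/2 + 5/2 - 1*3 + 5*3)**2 = (-1/2 + 5/2 - 3 + 15)**2 = 14**2 = 196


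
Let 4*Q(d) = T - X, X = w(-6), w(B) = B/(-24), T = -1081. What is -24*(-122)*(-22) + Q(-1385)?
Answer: -1034981/16 ≈ -64686.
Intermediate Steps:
w(B) = -B/24 (w(B) = B*(-1/24) = -B/24)
X = ¼ (X = -1/24*(-6) = ¼ ≈ 0.25000)
Q(d) = -4325/16 (Q(d) = (-1081 - 1*¼)/4 = (-1081 - ¼)/4 = (¼)*(-4325/4) = -4325/16)
-24*(-122)*(-22) + Q(-1385) = -24*(-122)*(-22) - 4325/16 = 2928*(-22) - 4325/16 = -64416 - 4325/16 = -1034981/16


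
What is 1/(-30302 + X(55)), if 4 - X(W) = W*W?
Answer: -1/33323 ≈ -3.0009e-5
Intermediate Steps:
X(W) = 4 - W² (X(W) = 4 - W*W = 4 - W²)
1/(-30302 + X(55)) = 1/(-30302 + (4 - 1*55²)) = 1/(-30302 + (4 - 1*3025)) = 1/(-30302 + (4 - 3025)) = 1/(-30302 - 3021) = 1/(-33323) = -1/33323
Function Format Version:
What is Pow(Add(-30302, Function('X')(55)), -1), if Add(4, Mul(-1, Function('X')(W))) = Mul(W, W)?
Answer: Rational(-1, 33323) ≈ -3.0009e-5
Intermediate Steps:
Function('X')(W) = Add(4, Mul(-1, Pow(W, 2))) (Function('X')(W) = Add(4, Mul(-1, Mul(W, W))) = Add(4, Mul(-1, Pow(W, 2))))
Pow(Add(-30302, Function('X')(55)), -1) = Pow(Add(-30302, Add(4, Mul(-1, Pow(55, 2)))), -1) = Pow(Add(-30302, Add(4, Mul(-1, 3025))), -1) = Pow(Add(-30302, Add(4, -3025)), -1) = Pow(Add(-30302, -3021), -1) = Pow(-33323, -1) = Rational(-1, 33323)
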